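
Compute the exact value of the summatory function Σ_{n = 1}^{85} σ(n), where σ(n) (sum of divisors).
Σ_{n ≤ 85} σ(n) = 5977

Compute σ(n) for each 1 ≤ n ≤ 85: σ(1) = 1, σ(2) = 3, σ(3) = 4, σ(4) = 7, σ(5) = 6, σ(6) = 12, σ(7) = 8, σ(8) = 15, σ(9) = 13, σ(10) = 18, σ(11) = 12, σ(12) = 28, σ(13) = 14, σ(14) = 24, σ(15) = 24, σ(16) = 31, σ(17) = 18, σ(18) = 39, σ(19) = 20, σ(20) = 42, σ(21) = 32, σ(22) = 36, σ(23) = 24, σ(24) = 60, σ(25) = 31, σ(26) = 42, σ(27) = 40, σ(28) = 56, σ(29) = 30, σ(30) = 72, σ(31) = 32, σ(32) = 63, σ(33) = 48, σ(34) = 54, σ(35) = 48, σ(36) = 91, σ(37) = 38, σ(38) = 60, σ(39) = 56, σ(40) = 90, σ(41) = 42, σ(42) = 96, σ(43) = 44, σ(44) = 84, σ(45) = 78, σ(46) = 72, σ(47) = 48, σ(48) = 124, σ(49) = 57, σ(50) = 93, σ(51) = 72, σ(52) = 98, σ(53) = 54, σ(54) = 120, σ(55) = 72, σ(56) = 120, σ(57) = 80, σ(58) = 90, σ(59) = 60, σ(60) = 168, σ(61) = 62, σ(62) = 96, σ(63) = 104, σ(64) = 127, σ(65) = 84, σ(66) = 144, σ(67) = 68, σ(68) = 126, σ(69) = 96, σ(70) = 144, σ(71) = 72, σ(72) = 195, σ(73) = 74, σ(74) = 114, σ(75) = 124, σ(76) = 140, σ(77) = 96, σ(78) = 168, σ(79) = 80, σ(80) = 186, σ(81) = 121, σ(82) = 126, σ(83) = 84, σ(84) = 224, σ(85) = 108. Summing all 85 values: 5977. (Average order: Σ_{n ≤ x} σ(n) ~ (π²/12) x². For x = 85, (π²/12)·85² ≈ 5942.32.)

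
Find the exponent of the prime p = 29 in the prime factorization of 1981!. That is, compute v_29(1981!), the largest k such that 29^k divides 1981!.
v_29(1981!) = 70

Legendre's formula: v_p(n!) = Σ_{k ≥ 1} ⌊n / p^k⌋. For p = 29, n = 1981, the terms are:
  ⌊1981/29^1⌋ = ⌊1981/29⌋ = 68
  ⌊1981/29^2⌋ = ⌊1981/841⌋ = 2
(the next term ⌊1981/29^3⌋ = 0, terminating the sum). Summing: v_29(1981!) = 68 + 2 = 70.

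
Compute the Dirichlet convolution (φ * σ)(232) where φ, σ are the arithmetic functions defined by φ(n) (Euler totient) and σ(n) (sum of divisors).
(φ * σ)(232) = 1856

Divisors of 232: [1, 2, 4, 8, 29, 58, 116, 232]. For each d | 232:
  d = 1: φ(1) · σ(232/1) = 1 · 450 = 450
  d = 2: φ(2) · σ(232/2) = 1 · 210 = 210
  d = 4: φ(4) · σ(232/4) = 2 · 90 = 180
  d = 8: φ(8) · σ(232/8) = 4 · 30 = 120
  d = 29: φ(29) · σ(232/29) = 28 · 15 = 420
  d = 58: φ(58) · σ(232/58) = 28 · 7 = 196
  d = 116: φ(116) · σ(232/116) = 56 · 3 = 168
  d = 232: φ(232) · σ(232/232) = 112 · 1 = 112
Summing: (φ * σ)(232) = 450 + 210 + 180 + 120 + 420 + 196 + 168 + 112 = 1856.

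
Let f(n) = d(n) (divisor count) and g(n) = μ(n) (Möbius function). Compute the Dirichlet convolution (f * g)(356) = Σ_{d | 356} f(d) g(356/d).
(d * μ)(356) = 1

Divisors of 356: [1, 2, 4, 89, 178, 356]. For each d | 356:
  d = 1: d(1) · μ(356/1) = 1 · 0 = 0
  d = 2: d(2) · μ(356/2) = 2 · 1 = 2
  d = 4: d(4) · μ(356/4) = 3 · -1 = -3
  d = 89: d(89) · μ(356/89) = 2 · 0 = 0
  d = 178: d(178) · μ(356/178) = 4 · -1 = -4
  d = 356: d(356) · μ(356/356) = 6 · 1 = 6
Summing: (d * μ)(356) = 0 + 2 + -3 + 0 + -4 + 6 = 1.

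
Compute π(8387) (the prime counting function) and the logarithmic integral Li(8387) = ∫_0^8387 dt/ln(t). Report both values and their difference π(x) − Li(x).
π(8387) = 1050;  Li(8387) ≈ 1069.36;  π(x) − Li(x) ≈ -19.36.

Direct count of primes ≤ 8387 gives π(8387) = 1050. Numerical evaluation of the logarithmic integral gives Li(8387) ≈ 1069.36. The difference π(x) − Li(x) ≈ -19.36 is typically negative for small/moderate x (Li(x) overestimates), though Littlewood's theorem shows this sign changes infinitely often.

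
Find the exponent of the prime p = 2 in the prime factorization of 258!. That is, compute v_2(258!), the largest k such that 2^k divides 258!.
v_2(258!) = 256

Legendre's formula: v_p(n!) = Σ_{k ≥ 1} ⌊n / p^k⌋. For p = 2, n = 258, the terms are:
  ⌊258/2^1⌋ = ⌊258/2⌋ = 129
  ⌊258/2^2⌋ = ⌊258/4⌋ = 64
  ⌊258/2^3⌋ = ⌊258/8⌋ = 32
  ⌊258/2^4⌋ = ⌊258/16⌋ = 16
  ⌊258/2^5⌋ = ⌊258/32⌋ = 8
  ⌊258/2^6⌋ = ⌊258/64⌋ = 4
  ⌊258/2^7⌋ = ⌊258/128⌋ = 2
  ⌊258/2^8⌋ = ⌊258/256⌋ = 1
(the next term ⌊258/2^9⌋ = 0, terminating the sum). Summing: v_2(258!) = 129 + 64 + 32 + 16 + 8 + 4 + 2 + 1 = 256.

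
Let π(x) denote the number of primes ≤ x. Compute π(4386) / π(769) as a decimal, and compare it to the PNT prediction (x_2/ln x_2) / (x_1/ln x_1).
π(4386)/π(769) = 597/136 ≈ 4.3897;  PNT prediction ≈ 4.5194.

π(769) = 136 and π(4386) = 597, so π(4386)/π(769) ≈ 4.3897. The PNT-predicted ratio is (4386/ln(4386)) / (769/ln(769)) ≈ 4.5194. The two agree to within a few percent, as expected.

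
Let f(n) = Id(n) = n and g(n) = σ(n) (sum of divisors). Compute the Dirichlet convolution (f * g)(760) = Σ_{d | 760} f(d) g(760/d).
(Id * σ)(760) = 21021

Divisors of 760: [1, 2, 4, 5, 8, 10, 19, 20, 38, 40, 76, 95, 152, 190, 380, 760]. For each d | 760:
  d = 1: Id(1) · σ(760/1) = 1 · 1800 = 1800
  d = 2: Id(2) · σ(760/2) = 2 · 840 = 1680
  d = 4: Id(4) · σ(760/4) = 4 · 360 = 1440
  d = 5: Id(5) · σ(760/5) = 5 · 300 = 1500
  d = 8: Id(8) · σ(760/8) = 8 · 120 = 960
  d = 10: Id(10) · σ(760/10) = 10 · 140 = 1400
  d = 19: Id(19) · σ(760/19) = 19 · 90 = 1710
  d = 20: Id(20) · σ(760/20) = 20 · 60 = 1200
  d = 38: Id(38) · σ(760/38) = 38 · 42 = 1596
  d = 40: Id(40) · σ(760/40) = 40 · 20 = 800
  d = 76: Id(76) · σ(760/76) = 76 · 18 = 1368
  d = 95: Id(95) · σ(760/95) = 95 · 15 = 1425
  d = 152: Id(152) · σ(760/152) = 152 · 6 = 912
  d = 190: Id(190) · σ(760/190) = 190 · 7 = 1330
  d = 380: Id(380) · σ(760/380) = 380 · 3 = 1140
  d = 760: Id(760) · σ(760/760) = 760 · 1 = 760
Summing: (Id * σ)(760) = 1800 + 1680 + 1440 + 1500 + 960 + 1400 + 1710 + 1200 + 1596 + 800 + 1368 + 1425 + 912 + 1330 + 1140 + 760 = 21021.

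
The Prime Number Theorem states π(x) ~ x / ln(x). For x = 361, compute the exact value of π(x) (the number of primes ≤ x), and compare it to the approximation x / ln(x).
π(361) = 72;  x/ln(x) ≈ 61.30;  relative error ≈ 14.86%.

Directly count primes up to 361: π(361) = 72. The PNT approximation gives 361/ln(361) ≈ 361/5.88888 ≈ 61.30. Relative error (π(x) − x/ln(x)) / π(x) ≈ 14.86%; the approximation is known to undercount slightly (Li(x) is a better estimate).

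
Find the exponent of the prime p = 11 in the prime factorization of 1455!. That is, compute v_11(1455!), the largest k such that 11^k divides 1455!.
v_11(1455!) = 145

Legendre's formula: v_p(n!) = Σ_{k ≥ 1} ⌊n / p^k⌋. For p = 11, n = 1455, the terms are:
  ⌊1455/11^1⌋ = ⌊1455/11⌋ = 132
  ⌊1455/11^2⌋ = ⌊1455/121⌋ = 12
  ⌊1455/11^3⌋ = ⌊1455/1331⌋ = 1
(the next term ⌊1455/11^4⌋ = 0, terminating the sum). Summing: v_11(1455!) = 132 + 12 + 1 = 145.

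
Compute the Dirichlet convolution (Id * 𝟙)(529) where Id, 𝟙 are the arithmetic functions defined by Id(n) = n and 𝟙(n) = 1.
(Id * 𝟙)(529) = 553

Divisors of 529: [1, 23, 529]. For each d | 529:
  d = 1: Id(1) · 𝟙(529/1) = 1 · 1 = 1
  d = 23: Id(23) · 𝟙(529/23) = 23 · 1 = 23
  d = 529: Id(529) · 𝟙(529/529) = 529 · 1 = 529
Summing: (Id * 𝟙)(529) = 1 + 23 + 529 = 553.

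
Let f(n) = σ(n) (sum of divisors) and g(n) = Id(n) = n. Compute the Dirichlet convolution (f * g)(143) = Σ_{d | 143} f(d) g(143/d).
(σ * Id)(143) = 621

Divisors of 143: [1, 11, 13, 143]. For each d | 143:
  d = 1: σ(1) · Id(143/1) = 1 · 143 = 143
  d = 11: σ(11) · Id(143/11) = 12 · 13 = 156
  d = 13: σ(13) · Id(143/13) = 14 · 11 = 154
  d = 143: σ(143) · Id(143/143) = 168 · 1 = 168
Summing: (σ * Id)(143) = 143 + 156 + 154 + 168 = 621.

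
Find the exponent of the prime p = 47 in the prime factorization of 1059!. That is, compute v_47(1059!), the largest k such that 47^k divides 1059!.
v_47(1059!) = 22

Legendre's formula: v_p(n!) = Σ_{k ≥ 1} ⌊n / p^k⌋. For p = 47, n = 1059, the terms are:
  ⌊1059/47^1⌋ = ⌊1059/47⌋ = 22
(the next term ⌊1059/47^2⌋ = 0, terminating the sum). Summing: v_47(1059!) = 22 = 22.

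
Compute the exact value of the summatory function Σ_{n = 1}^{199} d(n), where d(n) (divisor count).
Σ_{n ≤ 199} d(n) = 1086

Compute d(n) for each 1 ≤ n ≤ 199: d(1) = 1, d(2) = 2, d(3) = 2, d(4) = 3, d(5) = 2, d(6) = 4, d(7) = 2, d(8) = 4, d(9) = 3, d(10) = 4, d(11) = 2, d(12) = 6, d(13) = 2, d(14) = 4, d(15) = 4, d(16) = 5, d(17) = 2, d(18) = 6, d(19) = 2, d(20) = 6, d(21) = 4, d(22) = 4, d(23) = 2, d(24) = 8, d(25) = 3, d(26) = 4, d(27) = 4, d(28) = 6, d(29) = 2, d(30) = 8, d(31) = 2, d(32) = 6, d(33) = 4, d(34) = 4, d(35) = 4, d(36) = 9, d(37) = 2, d(38) = 4, d(39) = 4, d(40) = 8, d(41) = 2, d(42) = 8, d(43) = 2, d(44) = 6, d(45) = 6, d(46) = 4, d(47) = 2, d(48) = 10, d(49) = 3, d(50) = 6, d(51) = 4, d(52) = 6, d(53) = 2, d(54) = 8, d(55) = 4, d(56) = 8, d(57) = 4, d(58) = 4, d(59) = 2, d(60) = 12, d(61) = 2, d(62) = 4, d(63) = 6, d(64) = 7, d(65) = 4, d(66) = 8, d(67) = 2, d(68) = 6, d(69) = 4, d(70) = 8, d(71) = 2, d(72) = 12, d(73) = 2, d(74) = 4, d(75) = 6, d(76) = 6, d(77) = 4, d(78) = 8, d(79) = 2, d(80) = 10, d(81) = 5, d(82) = 4, d(83) = 2, d(84) = 12, d(85) = 4, d(86) = 4, d(87) = 4, d(88) = 8, d(89) = 2, d(90) = 12, d(91) = 4, d(92) = 6, d(93) = 4, d(94) = 4, d(95) = 4, d(96) = 12, d(97) = 2, d(98) = 6, d(99) = 6, d(100) = 9, d(101) = 2, d(102) = 8, d(103) = 2, d(104) = 8, d(105) = 8, d(106) = 4, d(107) = 2, d(108) = 12, d(109) = 2, d(110) = 8, d(111) = 4, d(112) = 10, d(113) = 2, d(114) = 8, d(115) = 4, d(116) = 6, d(117) = 6, d(118) = 4, d(119) = 4, d(120) = 16, d(121) = 3, d(122) = 4, d(123) = 4, d(124) = 6, d(125) = 4, d(126) = 12, d(127) = 2, d(128) = 8, d(129) = 4, d(130) = 8, d(131) = 2, d(132) = 12, d(133) = 4, d(134) = 4, d(135) = 8, d(136) = 8, d(137) = 2, d(138) = 8, d(139) = 2, d(140) = 12, d(141) = 4, d(142) = 4, d(143) = 4, d(144) = 15, d(145) = 4, d(146) = 4, d(147) = 6, d(148) = 6, d(149) = 2, d(150) = 12, d(151) = 2, d(152) = 8, d(153) = 6, d(154) = 8, d(155) = 4, d(156) = 12, d(157) = 2, d(158) = 4, d(159) = 4, d(160) = 12, d(161) = 4, d(162) = 10, d(163) = 2, d(164) = 6, d(165) = 8, d(166) = 4, d(167) = 2, d(168) = 16, d(169) = 3, d(170) = 8, d(171) = 6, d(172) = 6, d(173) = 2, d(174) = 8, d(175) = 6, d(176) = 10, d(177) = 4, d(178) = 4, d(179) = 2, d(180) = 18, d(181) = 2, d(182) = 8, d(183) = 4, d(184) = 8, d(185) = 4, d(186) = 8, d(187) = 4, d(188) = 6, d(189) = 8, d(190) = 8, d(191) = 2, d(192) = 14, d(193) = 2, d(194) = 4, d(195) = 8, d(196) = 9, d(197) = 2, d(198) = 12, d(199) = 2. Summing all 199 values: 1086. (Dirichlet's divisor formula: Σ_{n ≤ x} d(n) = x ln(x) + (2γ − 1) x + O(√x). For x = 199, the asymptotic estimate is ≈ 1084.10.)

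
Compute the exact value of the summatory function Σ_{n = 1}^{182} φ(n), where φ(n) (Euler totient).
Σ_{n ≤ 182} φ(n) = 10132

Compute φ(n) for each 1 ≤ n ≤ 182: φ(1) = 1, φ(2) = 1, φ(3) = 2, φ(4) = 2, φ(5) = 4, φ(6) = 2, φ(7) = 6, φ(8) = 4, φ(9) = 6, φ(10) = 4, φ(11) = 10, φ(12) = 4, φ(13) = 12, φ(14) = 6, φ(15) = 8, φ(16) = 8, φ(17) = 16, φ(18) = 6, φ(19) = 18, φ(20) = 8, φ(21) = 12, φ(22) = 10, φ(23) = 22, φ(24) = 8, φ(25) = 20, φ(26) = 12, φ(27) = 18, φ(28) = 12, φ(29) = 28, φ(30) = 8, φ(31) = 30, φ(32) = 16, φ(33) = 20, φ(34) = 16, φ(35) = 24, φ(36) = 12, φ(37) = 36, φ(38) = 18, φ(39) = 24, φ(40) = 16, φ(41) = 40, φ(42) = 12, φ(43) = 42, φ(44) = 20, φ(45) = 24, φ(46) = 22, φ(47) = 46, φ(48) = 16, φ(49) = 42, φ(50) = 20, φ(51) = 32, φ(52) = 24, φ(53) = 52, φ(54) = 18, φ(55) = 40, φ(56) = 24, φ(57) = 36, φ(58) = 28, φ(59) = 58, φ(60) = 16, φ(61) = 60, φ(62) = 30, φ(63) = 36, φ(64) = 32, φ(65) = 48, φ(66) = 20, φ(67) = 66, φ(68) = 32, φ(69) = 44, φ(70) = 24, φ(71) = 70, φ(72) = 24, φ(73) = 72, φ(74) = 36, φ(75) = 40, φ(76) = 36, φ(77) = 60, φ(78) = 24, φ(79) = 78, φ(80) = 32, φ(81) = 54, φ(82) = 40, φ(83) = 82, φ(84) = 24, φ(85) = 64, φ(86) = 42, φ(87) = 56, φ(88) = 40, φ(89) = 88, φ(90) = 24, φ(91) = 72, φ(92) = 44, φ(93) = 60, φ(94) = 46, φ(95) = 72, φ(96) = 32, φ(97) = 96, φ(98) = 42, φ(99) = 60, φ(100) = 40, φ(101) = 100, φ(102) = 32, φ(103) = 102, φ(104) = 48, φ(105) = 48, φ(106) = 52, φ(107) = 106, φ(108) = 36, φ(109) = 108, φ(110) = 40, φ(111) = 72, φ(112) = 48, φ(113) = 112, φ(114) = 36, φ(115) = 88, φ(116) = 56, φ(117) = 72, φ(118) = 58, φ(119) = 96, φ(120) = 32, φ(121) = 110, φ(122) = 60, φ(123) = 80, φ(124) = 60, φ(125) = 100, φ(126) = 36, φ(127) = 126, φ(128) = 64, φ(129) = 84, φ(130) = 48, φ(131) = 130, φ(132) = 40, φ(133) = 108, φ(134) = 66, φ(135) = 72, φ(136) = 64, φ(137) = 136, φ(138) = 44, φ(139) = 138, φ(140) = 48, φ(141) = 92, φ(142) = 70, φ(143) = 120, φ(144) = 48, φ(145) = 112, φ(146) = 72, φ(147) = 84, φ(148) = 72, φ(149) = 148, φ(150) = 40, φ(151) = 150, φ(152) = 72, φ(153) = 96, φ(154) = 60, φ(155) = 120, φ(156) = 48, φ(157) = 156, φ(158) = 78, φ(159) = 104, φ(160) = 64, φ(161) = 132, φ(162) = 54, φ(163) = 162, φ(164) = 80, φ(165) = 80, φ(166) = 82, φ(167) = 166, φ(168) = 48, φ(169) = 156, φ(170) = 64, φ(171) = 108, φ(172) = 84, φ(173) = 172, φ(174) = 56, φ(175) = 120, φ(176) = 80, φ(177) = 116, φ(178) = 88, φ(179) = 178, φ(180) = 48, φ(181) = 180, φ(182) = 72. Summing all 182 values: 10132. (Average order: Σ_{n ≤ x} φ(n) ~ (3/π²) x². For x = 182, (3/π²)·182² ≈ 10068.49.)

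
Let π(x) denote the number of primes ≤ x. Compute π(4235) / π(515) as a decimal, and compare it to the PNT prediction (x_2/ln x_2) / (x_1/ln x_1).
π(4235)/π(515) = 580/97 ≈ 5.9794;  PNT prediction ≈ 6.1486.

π(515) = 97 and π(4235) = 580, so π(4235)/π(515) ≈ 5.9794. The PNT-predicted ratio is (4235/ln(4235)) / (515/ln(515)) ≈ 6.1486. The two agree to within a few percent, as expected.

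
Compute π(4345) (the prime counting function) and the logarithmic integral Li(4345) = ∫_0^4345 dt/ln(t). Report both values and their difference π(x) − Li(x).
π(4345) = 593;  Li(4345) ≈ 606.75;  π(x) − Li(x) ≈ -13.75.

Direct count of primes ≤ 4345 gives π(4345) = 593. Numerical evaluation of the logarithmic integral gives Li(4345) ≈ 606.75. The difference π(x) − Li(x) ≈ -13.75 is typically negative for small/moderate x (Li(x) overestimates), though Littlewood's theorem shows this sign changes infinitely often.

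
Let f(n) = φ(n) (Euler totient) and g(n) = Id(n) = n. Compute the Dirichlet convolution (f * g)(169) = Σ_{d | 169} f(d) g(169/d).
(φ * Id)(169) = 481

Divisors of 169: [1, 13, 169]. For each d | 169:
  d = 1: φ(1) · Id(169/1) = 1 · 169 = 169
  d = 13: φ(13) · Id(169/13) = 12 · 13 = 156
  d = 169: φ(169) · Id(169/169) = 156 · 1 = 156
Summing: (φ * Id)(169) = 169 + 156 + 156 = 481.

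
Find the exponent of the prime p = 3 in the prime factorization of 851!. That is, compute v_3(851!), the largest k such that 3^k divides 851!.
v_3(851!) = 422

Legendre's formula: v_p(n!) = Σ_{k ≥ 1} ⌊n / p^k⌋. For p = 3, n = 851, the terms are:
  ⌊851/3^1⌋ = ⌊851/3⌋ = 283
  ⌊851/3^2⌋ = ⌊851/9⌋ = 94
  ⌊851/3^3⌋ = ⌊851/27⌋ = 31
  ⌊851/3^4⌋ = ⌊851/81⌋ = 10
  ⌊851/3^5⌋ = ⌊851/243⌋ = 3
  ⌊851/3^6⌋ = ⌊851/729⌋ = 1
(the next term ⌊851/3^7⌋ = 0, terminating the sum). Summing: v_3(851!) = 283 + 94 + 31 + 10 + 3 + 1 = 422.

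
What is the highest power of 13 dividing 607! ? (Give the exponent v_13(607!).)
v_13(607!) = 49

Legendre's formula: v_p(n!) = Σ_{k ≥ 1} ⌊n / p^k⌋. For p = 13, n = 607, the terms are:
  ⌊607/13^1⌋ = ⌊607/13⌋ = 46
  ⌊607/13^2⌋ = ⌊607/169⌋ = 3
(the next term ⌊607/13^3⌋ = 0, terminating the sum). Summing: v_13(607!) = 46 + 3 = 49.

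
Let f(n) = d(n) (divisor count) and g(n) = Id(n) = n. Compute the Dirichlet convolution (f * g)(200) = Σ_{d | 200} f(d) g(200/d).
(d * Id)(200) = 988

Divisors of 200: [1, 2, 4, 5, 8, 10, 20, 25, 40, 50, 100, 200]. For each d | 200:
  d = 1: d(1) · Id(200/1) = 1 · 200 = 200
  d = 2: d(2) · Id(200/2) = 2 · 100 = 200
  d = 4: d(4) · Id(200/4) = 3 · 50 = 150
  d = 5: d(5) · Id(200/5) = 2 · 40 = 80
  d = 8: d(8) · Id(200/8) = 4 · 25 = 100
  d = 10: d(10) · Id(200/10) = 4 · 20 = 80
  d = 20: d(20) · Id(200/20) = 6 · 10 = 60
  d = 25: d(25) · Id(200/25) = 3 · 8 = 24
  d = 40: d(40) · Id(200/40) = 8 · 5 = 40
  d = 50: d(50) · Id(200/50) = 6 · 4 = 24
  d = 100: d(100) · Id(200/100) = 9 · 2 = 18
  d = 200: d(200) · Id(200/200) = 12 · 1 = 12
Summing: (d * Id)(200) = 200 + 200 + 150 + 80 + 100 + 80 + 60 + 24 + 40 + 24 + 18 + 12 = 988.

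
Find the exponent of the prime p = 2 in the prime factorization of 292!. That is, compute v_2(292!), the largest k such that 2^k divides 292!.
v_2(292!) = 289

Legendre's formula: v_p(n!) = Σ_{k ≥ 1} ⌊n / p^k⌋. For p = 2, n = 292, the terms are:
  ⌊292/2^1⌋ = ⌊292/2⌋ = 146
  ⌊292/2^2⌋ = ⌊292/4⌋ = 73
  ⌊292/2^3⌋ = ⌊292/8⌋ = 36
  ⌊292/2^4⌋ = ⌊292/16⌋ = 18
  ⌊292/2^5⌋ = ⌊292/32⌋ = 9
  ⌊292/2^6⌋ = ⌊292/64⌋ = 4
  ⌊292/2^7⌋ = ⌊292/128⌋ = 2
  ⌊292/2^8⌋ = ⌊292/256⌋ = 1
(the next term ⌊292/2^9⌋ = 0, terminating the sum). Summing: v_2(292!) = 146 + 73 + 36 + 18 + 9 + 4 + 2 + 1 = 289.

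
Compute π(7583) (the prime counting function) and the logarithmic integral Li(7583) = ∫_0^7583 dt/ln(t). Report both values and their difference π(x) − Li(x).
π(7583) = 963;  Li(7583) ≈ 979.88;  π(x) − Li(x) ≈ -16.88.

Direct count of primes ≤ 7583 gives π(7583) = 963. Numerical evaluation of the logarithmic integral gives Li(7583) ≈ 979.88. The difference π(x) − Li(x) ≈ -16.88 is typically negative for small/moderate x (Li(x) overestimates), though Littlewood's theorem shows this sign changes infinitely often.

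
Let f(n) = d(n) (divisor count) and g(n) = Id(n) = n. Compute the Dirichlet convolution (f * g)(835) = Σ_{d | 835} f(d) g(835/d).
(d * Id)(835) = 1183

Divisors of 835: [1, 5, 167, 835]. For each d | 835:
  d = 1: d(1) · Id(835/1) = 1 · 835 = 835
  d = 5: d(5) · Id(835/5) = 2 · 167 = 334
  d = 167: d(167) · Id(835/167) = 2 · 5 = 10
  d = 835: d(835) · Id(835/835) = 4 · 1 = 4
Summing: (d * Id)(835) = 835 + 334 + 10 + 4 = 1183.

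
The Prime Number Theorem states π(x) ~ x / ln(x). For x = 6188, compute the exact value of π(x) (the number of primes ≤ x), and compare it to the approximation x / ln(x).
π(6188) = 804;  x/ln(x) ≈ 708.79;  relative error ≈ 11.84%.

Directly count primes up to 6188: π(6188) = 804. The PNT approximation gives 6188/ln(6188) ≈ 6188/8.73037 ≈ 708.79. Relative error (π(x) − x/ln(x)) / π(x) ≈ 11.84%; the approximation is known to undercount slightly (Li(x) is a better estimate).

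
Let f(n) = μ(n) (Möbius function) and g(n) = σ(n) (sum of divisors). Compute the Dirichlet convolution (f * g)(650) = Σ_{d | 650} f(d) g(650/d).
(μ * σ)(650) = 650

Divisors of 650: [1, 2, 5, 10, 13, 25, 26, 50, 65, 130, 325, 650]. For each d | 650:
  d = 1: μ(1) · σ(650/1) = 1 · 1302 = 1302
  d = 2: μ(2) · σ(650/2) = -1 · 434 = -434
  d = 5: μ(5) · σ(650/5) = -1 · 252 = -252
  d = 10: μ(10) · σ(650/10) = 1 · 84 = 84
  d = 13: μ(13) · σ(650/13) = -1 · 93 = -93
  d = 25: μ(25) · σ(650/25) = 0 · 42 = 0
  d = 26: μ(26) · σ(650/26) = 1 · 31 = 31
  d = 50: μ(50) · σ(650/50) = 0 · 14 = 0
  d = 65: μ(65) · σ(650/65) = 1 · 18 = 18
  d = 130: μ(130) · σ(650/130) = -1 · 6 = -6
  d = 325: μ(325) · σ(650/325) = 0 · 3 = 0
  d = 650: μ(650) · σ(650/650) = 0 · 1 = 0
Summing: (μ * σ)(650) = 1302 + -434 + -252 + 84 + -93 + 0 + 31 + 0 + 18 + -6 + 0 + 0 = 650.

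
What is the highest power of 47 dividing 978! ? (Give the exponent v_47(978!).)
v_47(978!) = 20

Legendre's formula: v_p(n!) = Σ_{k ≥ 1} ⌊n / p^k⌋. For p = 47, n = 978, the terms are:
  ⌊978/47^1⌋ = ⌊978/47⌋ = 20
(the next term ⌊978/47^2⌋ = 0, terminating the sum). Summing: v_47(978!) = 20 = 20.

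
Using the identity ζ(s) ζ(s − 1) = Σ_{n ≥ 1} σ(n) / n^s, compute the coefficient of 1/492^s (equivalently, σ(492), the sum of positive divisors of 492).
σ(492) = 1176

In the product (Σ m^0/m^s)(Σ k / k^s) = Σ (Σ_{d | n} d) / n^s, the coefficient of 1/n^s is σ(n) = Σ_{d | n} d. For n = 492, divisors are [1, 2, 3, 4, 6, 12, 41, 82, 123, 164, 246, 492]; summing: σ(492) = 1176.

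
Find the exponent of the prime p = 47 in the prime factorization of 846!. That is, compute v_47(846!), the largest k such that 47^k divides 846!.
v_47(846!) = 18

Legendre's formula: v_p(n!) = Σ_{k ≥ 1} ⌊n / p^k⌋. For p = 47, n = 846, the terms are:
  ⌊846/47^1⌋ = ⌊846/47⌋ = 18
(the next term ⌊846/47^2⌋ = 0, terminating the sum). Summing: v_47(846!) = 18 = 18.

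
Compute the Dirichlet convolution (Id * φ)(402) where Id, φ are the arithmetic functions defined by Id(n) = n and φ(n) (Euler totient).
(Id * φ)(402) = 1995

Divisors of 402: [1, 2, 3, 6, 67, 134, 201, 402]. For each d | 402:
  d = 1: Id(1) · φ(402/1) = 1 · 132 = 132
  d = 2: Id(2) · φ(402/2) = 2 · 132 = 264
  d = 3: Id(3) · φ(402/3) = 3 · 66 = 198
  d = 6: Id(6) · φ(402/6) = 6 · 66 = 396
  d = 67: Id(67) · φ(402/67) = 67 · 2 = 134
  d = 134: Id(134) · φ(402/134) = 134 · 2 = 268
  d = 201: Id(201) · φ(402/201) = 201 · 1 = 201
  d = 402: Id(402) · φ(402/402) = 402 · 1 = 402
Summing: (Id * φ)(402) = 132 + 264 + 198 + 396 + 134 + 268 + 201 + 402 = 1995.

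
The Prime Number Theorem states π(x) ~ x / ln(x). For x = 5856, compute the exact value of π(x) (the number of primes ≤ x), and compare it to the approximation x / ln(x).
π(5856) = 769;  x/ln(x) ≈ 675.03;  relative error ≈ 12.22%.

Directly count primes up to 5856: π(5856) = 769. The PNT approximation gives 5856/ln(5856) ≈ 5856/8.67522 ≈ 675.03. Relative error (π(x) − x/ln(x)) / π(x) ≈ 12.22%; the approximation is known to undercount slightly (Li(x) is a better estimate).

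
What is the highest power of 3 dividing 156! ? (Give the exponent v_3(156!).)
v_3(156!) = 75

Legendre's formula: v_p(n!) = Σ_{k ≥ 1} ⌊n / p^k⌋. For p = 3, n = 156, the terms are:
  ⌊156/3^1⌋ = ⌊156/3⌋ = 52
  ⌊156/3^2⌋ = ⌊156/9⌋ = 17
  ⌊156/3^3⌋ = ⌊156/27⌋ = 5
  ⌊156/3^4⌋ = ⌊156/81⌋ = 1
(the next term ⌊156/3^5⌋ = 0, terminating the sum). Summing: v_3(156!) = 52 + 17 + 5 + 1 = 75.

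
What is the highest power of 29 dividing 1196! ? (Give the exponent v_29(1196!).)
v_29(1196!) = 42

Legendre's formula: v_p(n!) = Σ_{k ≥ 1} ⌊n / p^k⌋. For p = 29, n = 1196, the terms are:
  ⌊1196/29^1⌋ = ⌊1196/29⌋ = 41
  ⌊1196/29^2⌋ = ⌊1196/841⌋ = 1
(the next term ⌊1196/29^3⌋ = 0, terminating the sum). Summing: v_29(1196!) = 41 + 1 = 42.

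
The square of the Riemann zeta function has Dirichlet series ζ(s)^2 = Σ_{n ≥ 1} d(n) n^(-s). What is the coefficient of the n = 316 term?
d(316) = 6

ζ(s)^2 = (Σ 1/m^s)(Σ 1/k^s). The coefficient of 1/n^s in the product is the number of ordered pairs (m, k) with mk = n, which equals d(n). For n = 316, divisors are [1, 2, 4, 79, 158, 316], so d(316) = 6.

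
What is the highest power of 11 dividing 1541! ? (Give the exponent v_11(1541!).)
v_11(1541!) = 153

Legendre's formula: v_p(n!) = Σ_{k ≥ 1} ⌊n / p^k⌋. For p = 11, n = 1541, the terms are:
  ⌊1541/11^1⌋ = ⌊1541/11⌋ = 140
  ⌊1541/11^2⌋ = ⌊1541/121⌋ = 12
  ⌊1541/11^3⌋ = ⌊1541/1331⌋ = 1
(the next term ⌊1541/11^4⌋ = 0, terminating the sum). Summing: v_11(1541!) = 140 + 12 + 1 = 153.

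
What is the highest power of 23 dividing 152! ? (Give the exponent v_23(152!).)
v_23(152!) = 6

Legendre's formula: v_p(n!) = Σ_{k ≥ 1} ⌊n / p^k⌋. For p = 23, n = 152, the terms are:
  ⌊152/23^1⌋ = ⌊152/23⌋ = 6
(the next term ⌊152/23^2⌋ = 0, terminating the sum). Summing: v_23(152!) = 6 = 6.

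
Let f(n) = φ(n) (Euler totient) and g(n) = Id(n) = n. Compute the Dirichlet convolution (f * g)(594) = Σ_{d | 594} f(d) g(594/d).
(φ * Id)(594) = 5103

Divisors of 594: [1, 2, 3, 6, 9, 11, 18, 22, 27, 33, 54, 66, 99, 198, 297, 594]. For each d | 594:
  d = 1: φ(1) · Id(594/1) = 1 · 594 = 594
  d = 2: φ(2) · Id(594/2) = 1 · 297 = 297
  d = 3: φ(3) · Id(594/3) = 2 · 198 = 396
  d = 6: φ(6) · Id(594/6) = 2 · 99 = 198
  d = 9: φ(9) · Id(594/9) = 6 · 66 = 396
  d = 11: φ(11) · Id(594/11) = 10 · 54 = 540
  d = 18: φ(18) · Id(594/18) = 6 · 33 = 198
  d = 22: φ(22) · Id(594/22) = 10 · 27 = 270
  d = 27: φ(27) · Id(594/27) = 18 · 22 = 396
  d = 33: φ(33) · Id(594/33) = 20 · 18 = 360
  d = 54: φ(54) · Id(594/54) = 18 · 11 = 198
  d = 66: φ(66) · Id(594/66) = 20 · 9 = 180
  d = 99: φ(99) · Id(594/99) = 60 · 6 = 360
  d = 198: φ(198) · Id(594/198) = 60 · 3 = 180
  d = 297: φ(297) · Id(594/297) = 180 · 2 = 360
  d = 594: φ(594) · Id(594/594) = 180 · 1 = 180
Summing: (φ * Id)(594) = 594 + 297 + 396 + 198 + 396 + 540 + 198 + 270 + 396 + 360 + 198 + 180 + 360 + 180 + 360 + 180 = 5103.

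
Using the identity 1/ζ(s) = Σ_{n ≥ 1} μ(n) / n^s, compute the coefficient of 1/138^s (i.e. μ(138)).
μ(138) = -1

Factor n = 138 = 2 · 3 · 23. μ(n) = 0 if any exponent ≥ 2 (not squarefree); otherwise μ(n) = (−1)^{ω(n)} where ω(n) is the number of distinct prime factors. Applying: μ(138) = -1.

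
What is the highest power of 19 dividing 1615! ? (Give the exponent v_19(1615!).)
v_19(1615!) = 89

Legendre's formula: v_p(n!) = Σ_{k ≥ 1} ⌊n / p^k⌋. For p = 19, n = 1615, the terms are:
  ⌊1615/19^1⌋ = ⌊1615/19⌋ = 85
  ⌊1615/19^2⌋ = ⌊1615/361⌋ = 4
(the next term ⌊1615/19^3⌋ = 0, terminating the sum). Summing: v_19(1615!) = 85 + 4 = 89.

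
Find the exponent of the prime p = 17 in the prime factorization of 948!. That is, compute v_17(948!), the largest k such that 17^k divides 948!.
v_17(948!) = 58

Legendre's formula: v_p(n!) = Σ_{k ≥ 1} ⌊n / p^k⌋. For p = 17, n = 948, the terms are:
  ⌊948/17^1⌋ = ⌊948/17⌋ = 55
  ⌊948/17^2⌋ = ⌊948/289⌋ = 3
(the next term ⌊948/17^3⌋ = 0, terminating the sum). Summing: v_17(948!) = 55 + 3 = 58.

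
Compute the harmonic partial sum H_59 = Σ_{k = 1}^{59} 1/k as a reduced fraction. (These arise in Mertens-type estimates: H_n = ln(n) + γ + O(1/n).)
H_59 = 15063255090319832863132951/3230237388259077233637600

Direct summation: H_59 = 1 + 1/2 + ... + 1/59. The least common denominator is lcm(1, ..., 59) = 9690712164777231700912800; over this denominator the numerator is 9690712164777231700912800 + 4845356082388615850456400 + 3230237388259077233637600 + 2422678041194307925228200 + 1938142432955446340182560 + 1615118694129538616818800 + 1384387452111033100130400 + 1211339020597153962614100 + 1076745796086359077879200 + 969071216477723170091280 + 880973833161566518264800 + 807559347064769308409400 + 745439397290556284685600 + 692193726055516550065200 + 646047477651815446727520 + 605669510298576981307050 + 570041892045719511818400 + 538372898043179538939600 + 510037482356696405311200 + 484535608238861585045640 + 461462484037011033376800 + 440486916580783259132400 + 421335311512053552213600 + 403779673532384654204700 + 387628486591089268036512 + 372719698645278142342800 + 358915265362119692626400 + 346096863027758275032600 + 334162488440594196583200 + 323023738825907723363760 + 312603618218620377448800 + 302834755149288490653525 + 293657944387188839421600 + 285020946022859755909200 + 276877490422206620026080 + 269186449021589769469800 + 261911139588573829754400 + 255018741178348202655600 + 248479799096852094895200 + 242267804119430792522820 + 236358833287249553680800 + 230731242018505516688400 + 225365399180865853509600 + 220243458290391629566200 + 215349159217271815575840 + 210667655756026776106800 + 206185365208026206402400 + 201889836766192327102350 + 197769636015861871447200 + 193814243295544634018256 + 190013964015239837272800 + 186359849322639071171400 + 182843625750513805677600 + 179457632681059846313200 + 176194766632313303652960 + 173048431513879137516300 + 170012494118898801770400 + 167081244220297098291600 + 164249358725037825439200 = 45189765270959498589398853, so H_59 = 45189765270959498589398853/9690712164777231700912800; reducing by gcd(45189765270959498589398853, 9690712164777231700912800) = 3 gives 15063255090319832863132951/3230237388259077233637600 ≈ 4.66320. (The PNT-adjacent estimate ln(59) + γ ≈ 4.65475 matches within O(1/n).)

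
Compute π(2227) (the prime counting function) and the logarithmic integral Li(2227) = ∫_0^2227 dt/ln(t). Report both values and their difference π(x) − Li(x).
π(2227) = 331;  Li(2227) ≈ 344.46;  π(x) − Li(x) ≈ -13.46.

Direct count of primes ≤ 2227 gives π(2227) = 331. Numerical evaluation of the logarithmic integral gives Li(2227) ≈ 344.46. The difference π(x) − Li(x) ≈ -13.46 is typically negative for small/moderate x (Li(x) overestimates), though Littlewood's theorem shows this sign changes infinitely often.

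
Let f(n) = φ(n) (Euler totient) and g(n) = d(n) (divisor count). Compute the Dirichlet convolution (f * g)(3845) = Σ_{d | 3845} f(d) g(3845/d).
(φ * d)(3845) = 4620

Divisors of 3845: [1, 5, 769, 3845]. For each d | 3845:
  d = 1: φ(1) · d(3845/1) = 1 · 4 = 4
  d = 5: φ(5) · d(3845/5) = 4 · 2 = 8
  d = 769: φ(769) · d(3845/769) = 768 · 2 = 1536
  d = 3845: φ(3845) · d(3845/3845) = 3072 · 1 = 3072
Summing: (φ * d)(3845) = 4 + 8 + 1536 + 3072 = 4620.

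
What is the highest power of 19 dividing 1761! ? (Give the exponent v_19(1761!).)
v_19(1761!) = 96

Legendre's formula: v_p(n!) = Σ_{k ≥ 1} ⌊n / p^k⌋. For p = 19, n = 1761, the terms are:
  ⌊1761/19^1⌋ = ⌊1761/19⌋ = 92
  ⌊1761/19^2⌋ = ⌊1761/361⌋ = 4
(the next term ⌊1761/19^3⌋ = 0, terminating the sum). Summing: v_19(1761!) = 92 + 4 = 96.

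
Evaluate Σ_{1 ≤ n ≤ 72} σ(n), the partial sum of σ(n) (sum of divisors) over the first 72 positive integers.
Σ_{n ≤ 72} σ(n) = 4332

Compute σ(n) for each 1 ≤ n ≤ 72: σ(1) = 1, σ(2) = 3, σ(3) = 4, σ(4) = 7, σ(5) = 6, σ(6) = 12, σ(7) = 8, σ(8) = 15, σ(9) = 13, σ(10) = 18, σ(11) = 12, σ(12) = 28, σ(13) = 14, σ(14) = 24, σ(15) = 24, σ(16) = 31, σ(17) = 18, σ(18) = 39, σ(19) = 20, σ(20) = 42, σ(21) = 32, σ(22) = 36, σ(23) = 24, σ(24) = 60, σ(25) = 31, σ(26) = 42, σ(27) = 40, σ(28) = 56, σ(29) = 30, σ(30) = 72, σ(31) = 32, σ(32) = 63, σ(33) = 48, σ(34) = 54, σ(35) = 48, σ(36) = 91, σ(37) = 38, σ(38) = 60, σ(39) = 56, σ(40) = 90, σ(41) = 42, σ(42) = 96, σ(43) = 44, σ(44) = 84, σ(45) = 78, σ(46) = 72, σ(47) = 48, σ(48) = 124, σ(49) = 57, σ(50) = 93, σ(51) = 72, σ(52) = 98, σ(53) = 54, σ(54) = 120, σ(55) = 72, σ(56) = 120, σ(57) = 80, σ(58) = 90, σ(59) = 60, σ(60) = 168, σ(61) = 62, σ(62) = 96, σ(63) = 104, σ(64) = 127, σ(65) = 84, σ(66) = 144, σ(67) = 68, σ(68) = 126, σ(69) = 96, σ(70) = 144, σ(71) = 72, σ(72) = 195. Summing all 72 values: 4332. (Average order: Σ_{n ≤ x} σ(n) ~ (π²/12) x². For x = 72, (π²/12)·72² ≈ 4263.67.)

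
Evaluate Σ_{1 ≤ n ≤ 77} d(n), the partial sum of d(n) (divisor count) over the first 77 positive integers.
Σ_{n ≤ 77} d(n) = 348

Compute d(n) for each 1 ≤ n ≤ 77: d(1) = 1, d(2) = 2, d(3) = 2, d(4) = 3, d(5) = 2, d(6) = 4, d(7) = 2, d(8) = 4, d(9) = 3, d(10) = 4, d(11) = 2, d(12) = 6, d(13) = 2, d(14) = 4, d(15) = 4, d(16) = 5, d(17) = 2, d(18) = 6, d(19) = 2, d(20) = 6, d(21) = 4, d(22) = 4, d(23) = 2, d(24) = 8, d(25) = 3, d(26) = 4, d(27) = 4, d(28) = 6, d(29) = 2, d(30) = 8, d(31) = 2, d(32) = 6, d(33) = 4, d(34) = 4, d(35) = 4, d(36) = 9, d(37) = 2, d(38) = 4, d(39) = 4, d(40) = 8, d(41) = 2, d(42) = 8, d(43) = 2, d(44) = 6, d(45) = 6, d(46) = 4, d(47) = 2, d(48) = 10, d(49) = 3, d(50) = 6, d(51) = 4, d(52) = 6, d(53) = 2, d(54) = 8, d(55) = 4, d(56) = 8, d(57) = 4, d(58) = 4, d(59) = 2, d(60) = 12, d(61) = 2, d(62) = 4, d(63) = 6, d(64) = 7, d(65) = 4, d(66) = 8, d(67) = 2, d(68) = 6, d(69) = 4, d(70) = 8, d(71) = 2, d(72) = 12, d(73) = 2, d(74) = 4, d(75) = 6, d(76) = 6, d(77) = 4. Summing all 77 values: 348. (Dirichlet's divisor formula: Σ_{n ≤ x} d(n) = x ln(x) + (2γ − 1) x + O(√x). For x = 77, the asymptotic estimate is ≈ 346.36.)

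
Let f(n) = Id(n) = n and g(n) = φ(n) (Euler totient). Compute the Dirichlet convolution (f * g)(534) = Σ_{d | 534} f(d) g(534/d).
(Id * φ)(534) = 2655

Divisors of 534: [1, 2, 3, 6, 89, 178, 267, 534]. For each d | 534:
  d = 1: Id(1) · φ(534/1) = 1 · 176 = 176
  d = 2: Id(2) · φ(534/2) = 2 · 176 = 352
  d = 3: Id(3) · φ(534/3) = 3 · 88 = 264
  d = 6: Id(6) · φ(534/6) = 6 · 88 = 528
  d = 89: Id(89) · φ(534/89) = 89 · 2 = 178
  d = 178: Id(178) · φ(534/178) = 178 · 2 = 356
  d = 267: Id(267) · φ(534/267) = 267 · 1 = 267
  d = 534: Id(534) · φ(534/534) = 534 · 1 = 534
Summing: (Id * φ)(534) = 176 + 352 + 264 + 528 + 178 + 356 + 267 + 534 = 2655.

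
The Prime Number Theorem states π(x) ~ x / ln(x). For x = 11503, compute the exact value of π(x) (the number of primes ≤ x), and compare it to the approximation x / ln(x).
π(11503) = 1388;  x/ln(x) ≈ 1230.22;  relative error ≈ 11.37%.

Directly count primes up to 11503: π(11503) = 1388. The PNT approximation gives 11503/ln(11503) ≈ 11503/9.35036 ≈ 1230.22. Relative error (π(x) − x/ln(x)) / π(x) ≈ 11.37%; the approximation is known to undercount slightly (Li(x) is a better estimate).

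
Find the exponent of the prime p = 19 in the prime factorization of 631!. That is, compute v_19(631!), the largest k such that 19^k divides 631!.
v_19(631!) = 34

Legendre's formula: v_p(n!) = Σ_{k ≥ 1} ⌊n / p^k⌋. For p = 19, n = 631, the terms are:
  ⌊631/19^1⌋ = ⌊631/19⌋ = 33
  ⌊631/19^2⌋ = ⌊631/361⌋ = 1
(the next term ⌊631/19^3⌋ = 0, terminating the sum). Summing: v_19(631!) = 33 + 1 = 34.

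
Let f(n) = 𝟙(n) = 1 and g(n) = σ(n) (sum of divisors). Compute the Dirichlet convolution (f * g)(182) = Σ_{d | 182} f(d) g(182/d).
(𝟙 * σ)(182) = 540

Divisors of 182: [1, 2, 7, 13, 14, 26, 91, 182]. For each d | 182:
  d = 1: 𝟙(1) · σ(182/1) = 1 · 336 = 336
  d = 2: 𝟙(2) · σ(182/2) = 1 · 112 = 112
  d = 7: 𝟙(7) · σ(182/7) = 1 · 42 = 42
  d = 13: 𝟙(13) · σ(182/13) = 1 · 24 = 24
  d = 14: 𝟙(14) · σ(182/14) = 1 · 14 = 14
  d = 26: 𝟙(26) · σ(182/26) = 1 · 8 = 8
  d = 91: 𝟙(91) · σ(182/91) = 1 · 3 = 3
  d = 182: 𝟙(182) · σ(182/182) = 1 · 1 = 1
Summing: (𝟙 * σ)(182) = 336 + 112 + 42 + 24 + 14 + 8 + 3 + 1 = 540.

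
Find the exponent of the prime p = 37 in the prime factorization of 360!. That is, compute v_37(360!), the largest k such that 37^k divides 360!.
v_37(360!) = 9

Legendre's formula: v_p(n!) = Σ_{k ≥ 1} ⌊n / p^k⌋. For p = 37, n = 360, the terms are:
  ⌊360/37^1⌋ = ⌊360/37⌋ = 9
(the next term ⌊360/37^2⌋ = 0, terminating the sum). Summing: v_37(360!) = 9 = 9.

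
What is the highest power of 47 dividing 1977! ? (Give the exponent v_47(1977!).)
v_47(1977!) = 42

Legendre's formula: v_p(n!) = Σ_{k ≥ 1} ⌊n / p^k⌋. For p = 47, n = 1977, the terms are:
  ⌊1977/47^1⌋ = ⌊1977/47⌋ = 42
(the next term ⌊1977/47^2⌋ = 0, terminating the sum). Summing: v_47(1977!) = 42 = 42.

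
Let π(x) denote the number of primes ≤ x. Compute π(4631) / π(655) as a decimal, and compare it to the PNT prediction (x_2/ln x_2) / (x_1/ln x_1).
π(4631)/π(655) = 624/119 ≈ 5.2437;  PNT prediction ≈ 5.4319.

π(655) = 119 and π(4631) = 624, so π(4631)/π(655) ≈ 5.2437. The PNT-predicted ratio is (4631/ln(4631)) / (655/ln(655)) ≈ 5.4319. The two agree to within a few percent, as expected.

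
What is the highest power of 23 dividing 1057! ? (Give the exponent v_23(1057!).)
v_23(1057!) = 46

Legendre's formula: v_p(n!) = Σ_{k ≥ 1} ⌊n / p^k⌋. For p = 23, n = 1057, the terms are:
  ⌊1057/23^1⌋ = ⌊1057/23⌋ = 45
  ⌊1057/23^2⌋ = ⌊1057/529⌋ = 1
(the next term ⌊1057/23^3⌋ = 0, terminating the sum). Summing: v_23(1057!) = 45 + 1 = 46.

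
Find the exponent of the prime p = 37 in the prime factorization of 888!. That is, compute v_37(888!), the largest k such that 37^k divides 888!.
v_37(888!) = 24

Legendre's formula: v_p(n!) = Σ_{k ≥ 1} ⌊n / p^k⌋. For p = 37, n = 888, the terms are:
  ⌊888/37^1⌋ = ⌊888/37⌋ = 24
(the next term ⌊888/37^2⌋ = 0, terminating the sum). Summing: v_37(888!) = 24 = 24.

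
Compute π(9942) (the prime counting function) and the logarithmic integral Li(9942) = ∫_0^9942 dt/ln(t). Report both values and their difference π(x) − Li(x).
π(9942) = 1226;  Li(9942) ≈ 1239.84;  π(x) − Li(x) ≈ -13.84.

Direct count of primes ≤ 9942 gives π(9942) = 1226. Numerical evaluation of the logarithmic integral gives Li(9942) ≈ 1239.84. The difference π(x) − Li(x) ≈ -13.84 is typically negative for small/moderate x (Li(x) overestimates), though Littlewood's theorem shows this sign changes infinitely often.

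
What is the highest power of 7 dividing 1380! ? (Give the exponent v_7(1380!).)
v_7(1380!) = 229

Legendre's formula: v_p(n!) = Σ_{k ≥ 1} ⌊n / p^k⌋. For p = 7, n = 1380, the terms are:
  ⌊1380/7^1⌋ = ⌊1380/7⌋ = 197
  ⌊1380/7^2⌋ = ⌊1380/49⌋ = 28
  ⌊1380/7^3⌋ = ⌊1380/343⌋ = 4
(the next term ⌊1380/7^4⌋ = 0, terminating the sum). Summing: v_7(1380!) = 197 + 28 + 4 = 229.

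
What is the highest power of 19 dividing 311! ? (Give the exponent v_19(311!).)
v_19(311!) = 16

Legendre's formula: v_p(n!) = Σ_{k ≥ 1} ⌊n / p^k⌋. For p = 19, n = 311, the terms are:
  ⌊311/19^1⌋ = ⌊311/19⌋ = 16
(the next term ⌊311/19^2⌋ = 0, terminating the sum). Summing: v_19(311!) = 16 = 16.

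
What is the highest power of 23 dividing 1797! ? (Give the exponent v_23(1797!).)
v_23(1797!) = 81

Legendre's formula: v_p(n!) = Σ_{k ≥ 1} ⌊n / p^k⌋. For p = 23, n = 1797, the terms are:
  ⌊1797/23^1⌋ = ⌊1797/23⌋ = 78
  ⌊1797/23^2⌋ = ⌊1797/529⌋ = 3
(the next term ⌊1797/23^3⌋ = 0, terminating the sum). Summing: v_23(1797!) = 78 + 3 = 81.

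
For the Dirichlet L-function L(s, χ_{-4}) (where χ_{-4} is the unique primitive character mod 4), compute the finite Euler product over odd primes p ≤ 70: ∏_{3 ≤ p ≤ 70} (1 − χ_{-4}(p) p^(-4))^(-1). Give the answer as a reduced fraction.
∏ = 1651066280281380138536686837541579766361280941939967829361597654494040671703/1669523570694536178861740034086625672835197425049896317943747132528787456000

The odd primes p ≤ 70 are [3, 5, 7, 11, 13, 17, 19, 23, 29, 31, 37, 41, 43, 47, 53, 59, 61, 67]. For each, χ(p) = 1 if p ≡ 1 mod 4, χ(p) = −1 if p ≡ 3 mod 4. Taking (1 − χ(p)/p^4)^(-1) = p^4/(p^4 − χ(p)): (1 − (-1)/3^4)^(-1) · (1 − (1)/5^4)^(-1) · (1 − (-1)/7^4)^(-1) · (1 − (-1)/11^4)^(-1) · (1 − (1)/13^4)^(-1) · (1 − (1)/17^4)^(-1) · (1 − (-1)/19^4)^(-1) · (1 − (-1)/23^4)^(-1) · (1 − (1)/29^4)^(-1) · (1 − (-1)/31^4)^(-1) · (1 − (1)/37^4)^(-1) · (1 − (1)/41^4)^(-1) · (1 − (-1)/43^4)^(-1) · (1 − (-1)/47^4)^(-1) · (1 − (1)/53^4)^(-1) · (1 − (-1)/59^4)^(-1) · (1 − (1)/61^4)^(-1) · (1 − (-1)/67^4)^(-1) = 1651066280281380138536686837541579766361280941939967829361597654494040671703/1669523570694536178861740034086625672835197425049896317943747132528787456000.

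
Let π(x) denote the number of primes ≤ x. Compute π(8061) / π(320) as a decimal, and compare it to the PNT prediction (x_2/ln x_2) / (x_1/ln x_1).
π(8061)/π(320) = 1013/66 ≈ 15.3485;  PNT prediction ≈ 16.1546.

π(320) = 66 and π(8061) = 1013, so π(8061)/π(320) ≈ 15.3485. The PNT-predicted ratio is (8061/ln(8061)) / (320/ln(320)) ≈ 16.1546. The two agree to within a few percent, as expected.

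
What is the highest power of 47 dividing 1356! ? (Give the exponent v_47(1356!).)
v_47(1356!) = 28

Legendre's formula: v_p(n!) = Σ_{k ≥ 1} ⌊n / p^k⌋. For p = 47, n = 1356, the terms are:
  ⌊1356/47^1⌋ = ⌊1356/47⌋ = 28
(the next term ⌊1356/47^2⌋ = 0, terminating the sum). Summing: v_47(1356!) = 28 = 28.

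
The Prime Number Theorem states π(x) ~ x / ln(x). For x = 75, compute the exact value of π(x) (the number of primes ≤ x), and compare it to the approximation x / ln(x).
π(75) = 21;  x/ln(x) ≈ 17.37;  relative error ≈ 17.28%.

Directly count primes up to 75: π(75) = 21. The PNT approximation gives 75/ln(75) ≈ 75/4.31749 ≈ 17.37. Relative error (π(x) − x/ln(x)) / π(x) ≈ 17.28%; the approximation is known to undercount slightly (Li(x) is a better estimate).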